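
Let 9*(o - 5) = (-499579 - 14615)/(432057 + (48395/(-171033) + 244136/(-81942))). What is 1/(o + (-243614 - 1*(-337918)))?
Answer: 504595059255277/47587788718130763920 ≈ 1.0603e-5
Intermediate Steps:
o = 2456250121121712/504595059255277 (o = 5 + ((-499579 - 14615)/(432057 + (48395/(-171033) + 244136/(-81942))))/9 = 5 + (-514194/(432057 + (48395*(-1/171033) + 244136*(-1/81942))))/9 = 5 + (-514194/(432057 + (-48395/171033 - 122068/40971)))/9 = 5 + (-514194/(432057 - 7620149263/2335797681))/9 = 5 + (-514194/1009190118510554/2335797681)/9 = 5 + (-514194*2335797681/1009190118510554)/9 = 5 + (⅑)*(-600526576392057/504595059255277) = 5 - 66725175154673/504595059255277 = 2456250121121712/504595059255277 ≈ 4.8678)
1/(o + (-243614 - 1*(-337918))) = 1/(2456250121121712/504595059255277 + (-243614 - 1*(-337918))) = 1/(2456250121121712/504595059255277 + (-243614 + 337918)) = 1/(2456250121121712/504595059255277 + 94304) = 1/(47587788718130763920/504595059255277) = 504595059255277/47587788718130763920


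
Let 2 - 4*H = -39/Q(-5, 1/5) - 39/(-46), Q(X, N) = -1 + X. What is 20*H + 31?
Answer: 98/23 ≈ 4.2609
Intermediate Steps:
H = -123/92 (H = ½ - (-39/(-1 - 5) - 39/(-46))/4 = ½ - (-39/(-6) - 39*(-1/46))/4 = ½ - (-39*(-⅙) + 39/46)/4 = ½ - (13/2 + 39/46)/4 = ½ - ¼*169/23 = ½ - 169/92 = -123/92 ≈ -1.3370)
20*H + 31 = 20*(-123/92) + 31 = -615/23 + 31 = 98/23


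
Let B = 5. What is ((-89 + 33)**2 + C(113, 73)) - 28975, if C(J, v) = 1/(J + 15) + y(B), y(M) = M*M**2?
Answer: -3291391/128 ≈ -25714.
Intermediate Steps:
y(M) = M**3
C(J, v) = 125 + 1/(15 + J) (C(J, v) = 1/(J + 15) + 5**3 = 1/(15 + J) + 125 = 125 + 1/(15 + J))
((-89 + 33)**2 + C(113, 73)) - 28975 = ((-89 + 33)**2 + (1876 + 125*113)/(15 + 113)) - 28975 = ((-56)**2 + (1876 + 14125)/128) - 28975 = (3136 + (1/128)*16001) - 28975 = (3136 + 16001/128) - 28975 = 417409/128 - 28975 = -3291391/128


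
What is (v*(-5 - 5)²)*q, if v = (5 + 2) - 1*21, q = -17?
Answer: 23800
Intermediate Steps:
v = -14 (v = 7 - 21 = -14)
(v*(-5 - 5)²)*q = -14*(-5 - 5)²*(-17) = -14*(-10)²*(-17) = -14*100*(-17) = -1400*(-17) = 23800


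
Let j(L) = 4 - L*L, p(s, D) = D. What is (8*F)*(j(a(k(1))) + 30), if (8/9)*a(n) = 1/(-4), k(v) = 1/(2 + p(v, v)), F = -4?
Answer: -34735/32 ≈ -1085.5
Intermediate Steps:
k(v) = 1/(2 + v)
a(n) = -9/32 (a(n) = 9*(1/(-4))/8 = 9*(1*(-¼))/8 = (9/8)*(-¼) = -9/32)
j(L) = 4 - L²
(8*F)*(j(a(k(1))) + 30) = (8*(-4))*((4 - (-9/32)²) + 30) = -32*((4 - 1*81/1024) + 30) = -32*((4 - 81/1024) + 30) = -32*(4015/1024 + 30) = -32*34735/1024 = -34735/32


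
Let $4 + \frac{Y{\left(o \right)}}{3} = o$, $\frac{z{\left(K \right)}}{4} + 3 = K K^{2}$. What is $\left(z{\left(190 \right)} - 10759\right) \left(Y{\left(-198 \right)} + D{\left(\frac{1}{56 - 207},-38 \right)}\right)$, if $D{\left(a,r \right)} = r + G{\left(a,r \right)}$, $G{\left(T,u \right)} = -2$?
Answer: $-17716697934$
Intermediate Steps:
$z{\left(K \right)} = -12 + 4 K^{3}$ ($z{\left(K \right)} = -12 + 4 K K^{2} = -12 + 4 K^{3}$)
$Y{\left(o \right)} = -12 + 3 o$
$D{\left(a,r \right)} = -2 + r$ ($D{\left(a,r \right)} = r - 2 = -2 + r$)
$\left(z{\left(190 \right)} - 10759\right) \left(Y{\left(-198 \right)} + D{\left(\frac{1}{56 - 207},-38 \right)}\right) = \left(\left(-12 + 4 \cdot 190^{3}\right) - 10759\right) \left(\left(-12 + 3 \left(-198\right)\right) - 40\right) = \left(\left(-12 + 4 \cdot 6859000\right) - 10759\right) \left(\left(-12 - 594\right) - 40\right) = \left(\left(-12 + 27436000\right) - 10759\right) \left(-606 - 40\right) = \left(27435988 - 10759\right) \left(-646\right) = 27425229 \left(-646\right) = -17716697934$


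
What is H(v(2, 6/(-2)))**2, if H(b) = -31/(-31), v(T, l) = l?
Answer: 1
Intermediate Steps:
H(b) = 1 (H(b) = -31*(-1/31) = 1)
H(v(2, 6/(-2)))**2 = 1**2 = 1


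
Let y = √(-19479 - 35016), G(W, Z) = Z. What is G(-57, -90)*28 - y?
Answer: -2520 - 3*I*√6055 ≈ -2520.0 - 233.44*I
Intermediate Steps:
y = 3*I*√6055 (y = √(-54495) = 3*I*√6055 ≈ 233.44*I)
G(-57, -90)*28 - y = -90*28 - 3*I*√6055 = -2520 - 3*I*√6055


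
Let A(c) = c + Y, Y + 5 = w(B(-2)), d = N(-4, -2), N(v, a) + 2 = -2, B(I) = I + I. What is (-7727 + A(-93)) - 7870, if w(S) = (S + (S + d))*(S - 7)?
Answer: -15563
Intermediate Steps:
B(I) = 2*I
N(v, a) = -4 (N(v, a) = -2 - 2 = -4)
d = -4
w(S) = (-7 + S)*(-4 + 2*S) (w(S) = (S + (S - 4))*(S - 7) = (S + (-4 + S))*(-7 + S) = (-4 + 2*S)*(-7 + S) = (-7 + S)*(-4 + 2*S))
Y = 127 (Y = -5 + (28 - 36*(-2) + 2*(2*(-2))²) = -5 + (28 - 18*(-4) + 2*(-4)²) = -5 + (28 + 72 + 2*16) = -5 + (28 + 72 + 32) = -5 + 132 = 127)
A(c) = 127 + c (A(c) = c + 127 = 127 + c)
(-7727 + A(-93)) - 7870 = (-7727 + (127 - 93)) - 7870 = (-7727 + 34) - 7870 = -7693 - 7870 = -15563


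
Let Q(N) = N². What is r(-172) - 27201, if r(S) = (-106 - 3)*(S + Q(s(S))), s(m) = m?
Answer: -3233109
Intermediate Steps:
r(S) = -109*S - 109*S² (r(S) = (-106 - 3)*(S + S²) = -109*(S + S²) = -109*S - 109*S²)
r(-172) - 27201 = 109*(-172)*(-1 - 1*(-172)) - 27201 = 109*(-172)*(-1 + 172) - 27201 = 109*(-172)*171 - 27201 = -3205908 - 27201 = -3233109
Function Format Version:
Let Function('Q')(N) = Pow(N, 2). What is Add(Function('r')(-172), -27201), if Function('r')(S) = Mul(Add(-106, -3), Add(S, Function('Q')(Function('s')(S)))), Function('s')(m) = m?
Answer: -3233109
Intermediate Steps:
Function('r')(S) = Add(Mul(-109, S), Mul(-109, Pow(S, 2))) (Function('r')(S) = Mul(Add(-106, -3), Add(S, Pow(S, 2))) = Mul(-109, Add(S, Pow(S, 2))) = Add(Mul(-109, S), Mul(-109, Pow(S, 2))))
Add(Function('r')(-172), -27201) = Add(Mul(109, -172, Add(-1, Mul(-1, -172))), -27201) = Add(Mul(109, -172, Add(-1, 172)), -27201) = Add(Mul(109, -172, 171), -27201) = Add(-3205908, -27201) = -3233109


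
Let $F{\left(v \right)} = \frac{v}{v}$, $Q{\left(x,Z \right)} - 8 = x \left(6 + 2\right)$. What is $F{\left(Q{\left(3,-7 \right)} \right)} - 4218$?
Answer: $-4217$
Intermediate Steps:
$Q{\left(x,Z \right)} = 8 + 8 x$ ($Q{\left(x,Z \right)} = 8 + x \left(6 + 2\right) = 8 + x 8 = 8 + 8 x$)
$F{\left(v \right)} = 1$
$F{\left(Q{\left(3,-7 \right)} \right)} - 4218 = 1 - 4218 = -4217$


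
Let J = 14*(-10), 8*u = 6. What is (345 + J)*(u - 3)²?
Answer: 16605/16 ≈ 1037.8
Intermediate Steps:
u = ¾ (u = (⅛)*6 = ¾ ≈ 0.75000)
J = -140
(345 + J)*(u - 3)² = (345 - 140)*(¾ - 3)² = 205*(-9/4)² = 205*(81/16) = 16605/16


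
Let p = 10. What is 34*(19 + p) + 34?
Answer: 1020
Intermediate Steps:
34*(19 + p) + 34 = 34*(19 + 10) + 34 = 34*29 + 34 = 986 + 34 = 1020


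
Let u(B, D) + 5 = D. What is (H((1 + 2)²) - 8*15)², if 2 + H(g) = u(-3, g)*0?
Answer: 14884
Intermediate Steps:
u(B, D) = -5 + D
H(g) = -2 (H(g) = -2 + (-5 + g)*0 = -2 + 0 = -2)
(H((1 + 2)²) - 8*15)² = (-2 - 8*15)² = (-2 - 120)² = (-122)² = 14884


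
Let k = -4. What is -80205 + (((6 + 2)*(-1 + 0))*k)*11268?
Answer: 280371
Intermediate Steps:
-80205 + (((6 + 2)*(-1 + 0))*k)*11268 = -80205 + (((6 + 2)*(-1 + 0))*(-4))*11268 = -80205 + ((8*(-1))*(-4))*11268 = -80205 - 8*(-4)*11268 = -80205 + 32*11268 = -80205 + 360576 = 280371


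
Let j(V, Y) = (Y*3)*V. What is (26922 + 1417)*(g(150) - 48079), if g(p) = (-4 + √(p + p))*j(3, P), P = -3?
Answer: -1359450169 - 7651530*√3 ≈ -1.3727e+9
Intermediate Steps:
j(V, Y) = 3*V*Y (j(V, Y) = (3*Y)*V = 3*V*Y)
g(p) = 108 - 27*√2*√p (g(p) = (-4 + √(p + p))*(3*3*(-3)) = (-4 + √(2*p))*(-27) = (-4 + √2*√p)*(-27) = 108 - 27*√2*√p)
(26922 + 1417)*(g(150) - 48079) = (26922 + 1417)*((108 - 27*√2*√150) - 48079) = 28339*((108 - 27*√2*5*√6) - 48079) = 28339*((108 - 270*√3) - 48079) = 28339*(-47971 - 270*√3) = -1359450169 - 7651530*√3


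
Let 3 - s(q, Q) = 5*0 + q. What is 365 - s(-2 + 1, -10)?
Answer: 361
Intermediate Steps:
s(q, Q) = 3 - q (s(q, Q) = 3 - (5*0 + q) = 3 - (0 + q) = 3 - q)
365 - s(-2 + 1, -10) = 365 - (3 - (-2 + 1)) = 365 - (3 - 1*(-1)) = 365 - (3 + 1) = 365 - 1*4 = 365 - 4 = 361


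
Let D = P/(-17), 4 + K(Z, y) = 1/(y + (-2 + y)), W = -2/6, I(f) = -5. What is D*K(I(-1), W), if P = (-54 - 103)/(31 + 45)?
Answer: -5495/10336 ≈ -0.53164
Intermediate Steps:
P = -157/76 ≈ -2.0658
W = -⅓ (W = -2*⅙ = -⅓ ≈ -0.33333)
K(Z, y) = -4 + 1/(-2 + 2*y) (K(Z, y) = -4 + 1/(y + (-2 + y)) = -4 + 1/(-2 + 2*y))
D = 157/1292 (D = -157/76/(-17) = -157/76*(-1/17) = 157/1292 ≈ 0.12152)
D*K(I(-1), W) = 157*((9 - 8*(-⅓))/(2*(-1 - ⅓)))/1292 = 157*((9 + 8/3)/(2*(-4/3)))/1292 = 157*((½)*(-¾)*(35/3))/1292 = (157/1292)*(-35/8) = -5495/10336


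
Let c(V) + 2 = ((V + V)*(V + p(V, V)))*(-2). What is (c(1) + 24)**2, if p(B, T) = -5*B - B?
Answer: 1764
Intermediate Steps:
p(B, T) = -6*B
c(V) = -2 + 20*V**2 (c(V) = -2 + ((V + V)*(V - 6*V))*(-2) = -2 + ((2*V)*(-5*V))*(-2) = -2 - 10*V**2*(-2) = -2 + 20*V**2)
(c(1) + 24)**2 = ((-2 + 20*1**2) + 24)**2 = ((-2 + 20*1) + 24)**2 = ((-2 + 20) + 24)**2 = (18 + 24)**2 = 42**2 = 1764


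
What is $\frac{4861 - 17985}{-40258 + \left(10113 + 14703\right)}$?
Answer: $\frac{6562}{7721} \approx 0.84989$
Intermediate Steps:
$\frac{4861 - 17985}{-40258 + \left(10113 + 14703\right)} = - \frac{13124}{-40258 + 24816} = - \frac{13124}{-15442} = \left(-13124\right) \left(- \frac{1}{15442}\right) = \frac{6562}{7721}$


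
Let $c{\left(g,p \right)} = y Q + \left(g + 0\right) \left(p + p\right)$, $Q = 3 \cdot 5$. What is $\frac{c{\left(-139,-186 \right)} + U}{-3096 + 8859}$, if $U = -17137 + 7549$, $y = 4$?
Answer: $\frac{14060}{1921} \approx 7.3191$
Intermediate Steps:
$Q = 15$
$c{\left(g,p \right)} = 60 + 2 g p$ ($c{\left(g,p \right)} = 4 \cdot 15 + \left(g + 0\right) \left(p + p\right) = 60 + g 2 p = 60 + 2 g p$)
$U = -9588$
$\frac{c{\left(-139,-186 \right)} + U}{-3096 + 8859} = \frac{\left(60 + 2 \left(-139\right) \left(-186\right)\right) - 9588}{-3096 + 8859} = \frac{\left(60 + 51708\right) - 9588}{5763} = \left(51768 - 9588\right) \frac{1}{5763} = 42180 \cdot \frac{1}{5763} = \frac{14060}{1921}$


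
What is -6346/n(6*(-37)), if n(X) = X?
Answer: 3173/111 ≈ 28.586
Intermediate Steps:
-6346/n(6*(-37)) = -6346/(6*(-37)) = -6346/(-222) = -6346*(-1/222) = 3173/111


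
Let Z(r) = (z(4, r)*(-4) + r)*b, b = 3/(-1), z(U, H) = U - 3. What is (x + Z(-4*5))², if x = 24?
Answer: 9216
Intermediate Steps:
z(U, H) = -3 + U
b = -3 (b = 3*(-1) = -3)
Z(r) = 12 - 3*r (Z(r) = ((-3 + 4)*(-4) + r)*(-3) = (1*(-4) + r)*(-3) = (-4 + r)*(-3) = 12 - 3*r)
(x + Z(-4*5))² = (24 + (12 - (-12)*5))² = (24 + (12 - 3*(-20)))² = (24 + (12 + 60))² = (24 + 72)² = 96² = 9216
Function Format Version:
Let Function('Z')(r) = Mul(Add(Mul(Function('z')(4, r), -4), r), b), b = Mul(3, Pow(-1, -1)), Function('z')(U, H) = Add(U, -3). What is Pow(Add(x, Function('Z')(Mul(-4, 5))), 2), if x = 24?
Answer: 9216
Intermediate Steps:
Function('z')(U, H) = Add(-3, U)
b = -3 (b = Mul(3, -1) = -3)
Function('Z')(r) = Add(12, Mul(-3, r)) (Function('Z')(r) = Mul(Add(Mul(Add(-3, 4), -4), r), -3) = Mul(Add(Mul(1, -4), r), -3) = Mul(Add(-4, r), -3) = Add(12, Mul(-3, r)))
Pow(Add(x, Function('Z')(Mul(-4, 5))), 2) = Pow(Add(24, Add(12, Mul(-3, Mul(-4, 5)))), 2) = Pow(Add(24, Add(12, Mul(-3, -20))), 2) = Pow(Add(24, Add(12, 60)), 2) = Pow(Add(24, 72), 2) = Pow(96, 2) = 9216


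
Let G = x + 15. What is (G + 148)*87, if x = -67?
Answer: 8352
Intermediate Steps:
G = -52 (G = -67 + 15 = -52)
(G + 148)*87 = (-52 + 148)*87 = 96*87 = 8352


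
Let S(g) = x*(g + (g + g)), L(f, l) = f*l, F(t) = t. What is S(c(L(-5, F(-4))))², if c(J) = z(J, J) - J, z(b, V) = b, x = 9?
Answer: 0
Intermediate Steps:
c(J) = 0 (c(J) = J - J = 0)
S(g) = 27*g (S(g) = 9*(g + (g + g)) = 9*(g + 2*g) = 9*(3*g) = 27*g)
S(c(L(-5, F(-4))))² = (27*0)² = 0² = 0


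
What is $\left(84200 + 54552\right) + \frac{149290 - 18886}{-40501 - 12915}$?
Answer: $\frac{1852861607}{13354} \approx 1.3875 \cdot 10^{5}$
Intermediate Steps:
$\left(84200 + 54552\right) + \frac{149290 - 18886}{-40501 - 12915} = 138752 + \frac{130404}{-53416} = 138752 + 130404 \left(- \frac{1}{53416}\right) = 138752 - \frac{32601}{13354} = \frac{1852861607}{13354}$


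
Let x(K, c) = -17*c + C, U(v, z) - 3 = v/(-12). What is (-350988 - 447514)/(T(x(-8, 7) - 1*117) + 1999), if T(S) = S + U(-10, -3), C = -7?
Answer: -4791012/10559 ≈ -453.74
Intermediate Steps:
U(v, z) = 3 - v/12 (U(v, z) = 3 + v/(-12) = 3 + v*(-1/12) = 3 - v/12)
x(K, c) = -7 - 17*c (x(K, c) = -17*c - 7 = -7 - 17*c)
T(S) = 23/6 + S (T(S) = S + (3 - 1/12*(-10)) = S + (3 + 5/6) = S + 23/6 = 23/6 + S)
(-350988 - 447514)/(T(x(-8, 7) - 1*117) + 1999) = (-350988 - 447514)/((23/6 + ((-7 - 17*7) - 1*117)) + 1999) = -798502/((23/6 + ((-7 - 119) - 117)) + 1999) = -798502/((23/6 + (-126 - 117)) + 1999) = -798502/((23/6 - 243) + 1999) = -798502/(-1435/6 + 1999) = -798502/10559/6 = -798502*6/10559 = -4791012/10559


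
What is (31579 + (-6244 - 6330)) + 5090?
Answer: 24095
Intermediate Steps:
(31579 + (-6244 - 6330)) + 5090 = (31579 - 12574) + 5090 = 19005 + 5090 = 24095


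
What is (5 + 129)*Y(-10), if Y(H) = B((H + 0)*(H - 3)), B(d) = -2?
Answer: -268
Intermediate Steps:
Y(H) = -2
(5 + 129)*Y(-10) = (5 + 129)*(-2) = 134*(-2) = -268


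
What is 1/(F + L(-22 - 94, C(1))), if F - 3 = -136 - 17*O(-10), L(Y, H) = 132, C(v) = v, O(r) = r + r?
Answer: 1/339 ≈ 0.0029499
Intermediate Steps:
O(r) = 2*r
F = 207 (F = 3 + (-136 - 34*(-10)) = 3 + (-136 - 17*(-20)) = 3 + (-136 + 340) = 3 + 204 = 207)
1/(F + L(-22 - 94, C(1))) = 1/(207 + 132) = 1/339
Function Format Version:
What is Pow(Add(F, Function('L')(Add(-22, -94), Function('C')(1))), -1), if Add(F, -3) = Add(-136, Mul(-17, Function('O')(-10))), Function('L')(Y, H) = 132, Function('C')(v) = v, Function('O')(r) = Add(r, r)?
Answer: Rational(1, 339) ≈ 0.0029499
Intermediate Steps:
Function('O')(r) = Mul(2, r)
F = 207 (F = Add(3, Add(-136, Mul(-17, Mul(2, -10)))) = Add(3, Add(-136, Mul(-17, -20))) = Add(3, Add(-136, 340)) = Add(3, 204) = 207)
Pow(Add(F, Function('L')(Add(-22, -94), Function('C')(1))), -1) = Pow(Add(207, 132), -1) = Pow(339, -1) = Rational(1, 339)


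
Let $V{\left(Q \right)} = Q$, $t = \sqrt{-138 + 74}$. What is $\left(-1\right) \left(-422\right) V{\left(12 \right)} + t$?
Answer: $5064 + 8 i \approx 5064.0 + 8.0 i$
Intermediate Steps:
$t = 8 i$ ($t = \sqrt{-64} = 8 i \approx 8.0 i$)
$\left(-1\right) \left(-422\right) V{\left(12 \right)} + t = \left(-1\right) \left(-422\right) 12 + 8 i = 422 \cdot 12 + 8 i = 5064 + 8 i$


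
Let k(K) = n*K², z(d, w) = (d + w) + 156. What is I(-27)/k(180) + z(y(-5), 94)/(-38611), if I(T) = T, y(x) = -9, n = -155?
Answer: -44787389/7181646000 ≈ -0.0062364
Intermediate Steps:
z(d, w) = 156 + d + w
k(K) = -155*K²
I(-27)/k(180) + z(y(-5), 94)/(-38611) = -27/((-155*180²)) + (156 - 9 + 94)/(-38611) = -27/((-155*32400)) + 241*(-1/38611) = -27/(-5022000) - 241/38611 = -27*(-1/5022000) - 241/38611 = 1/186000 - 241/38611 = -44787389/7181646000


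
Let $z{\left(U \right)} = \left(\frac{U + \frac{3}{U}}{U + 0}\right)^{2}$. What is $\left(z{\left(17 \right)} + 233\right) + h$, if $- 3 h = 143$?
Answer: $\frac{46693468}{250563} \approx 186.35$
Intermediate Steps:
$z{\left(U \right)} = \frac{\left(U + \frac{3}{U}\right)^{2}}{U^{2}}$ ($z{\left(U \right)} = \left(\frac{U + \frac{3}{U}}{U}\right)^{2} = \frac{\left(U + \frac{3}{U}\right)^{2}}{U^{2}}$)
$h = - \frac{143}{3}$ ($h = \left(- \frac{1}{3}\right) 143 = - \frac{143}{3} \approx -47.667$)
$\left(z{\left(17 \right)} + 233\right) + h = \left(\frac{\left(3 + 17^{2}\right)^{2}}{83521} + 233\right) - \frac{143}{3} = \left(\frac{\left(3 + 289\right)^{2}}{83521} + 233\right) - \frac{143}{3} = \left(\frac{292^{2}}{83521} + 233\right) - \frac{143}{3} = \left(\frac{1}{83521} \cdot 85264 + 233\right) - \frac{143}{3} = \left(\frac{85264}{83521} + 233\right) - \frac{143}{3} = \frac{19545657}{83521} - \frac{143}{3} = \frac{46693468}{250563}$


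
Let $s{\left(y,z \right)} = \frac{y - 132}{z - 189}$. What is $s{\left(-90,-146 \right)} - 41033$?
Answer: $- \frac{13745833}{335} \approx -41032.0$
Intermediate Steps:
$s{\left(y,z \right)} = \frac{-132 + y}{-189 + z}$
$s{\left(-90,-146 \right)} - 41033 = \frac{-132 - 90}{-189 - 146} - 41033 = \frac{1}{-335} \left(-222\right) - 41033 = \left(- \frac{1}{335}\right) \left(-222\right) - 41033 = \frac{222}{335} - 41033 = - \frac{13745833}{335}$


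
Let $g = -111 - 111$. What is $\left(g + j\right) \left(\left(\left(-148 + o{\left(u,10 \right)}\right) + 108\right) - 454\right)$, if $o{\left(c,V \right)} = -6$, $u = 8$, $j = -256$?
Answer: $239000$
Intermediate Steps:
$g = -222$
$\left(g + j\right) \left(\left(\left(-148 + o{\left(u,10 \right)}\right) + 108\right) - 454\right) = \left(-222 - 256\right) \left(\left(\left(-148 - 6\right) + 108\right) - 454\right) = - 478 \left(\left(-154 + 108\right) - 454\right) = - 478 \left(-46 - 454\right) = \left(-478\right) \left(-500\right) = 239000$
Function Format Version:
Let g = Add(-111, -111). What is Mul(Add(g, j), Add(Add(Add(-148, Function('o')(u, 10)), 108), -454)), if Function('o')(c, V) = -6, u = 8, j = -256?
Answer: 239000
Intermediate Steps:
g = -222
Mul(Add(g, j), Add(Add(Add(-148, Function('o')(u, 10)), 108), -454)) = Mul(Add(-222, -256), Add(Add(Add(-148, -6), 108), -454)) = Mul(-478, Add(Add(-154, 108), -454)) = Mul(-478, Add(-46, -454)) = Mul(-478, -500) = 239000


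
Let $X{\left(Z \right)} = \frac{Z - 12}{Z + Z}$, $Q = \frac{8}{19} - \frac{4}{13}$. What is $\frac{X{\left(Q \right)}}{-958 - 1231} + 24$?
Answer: $\frac{368119}{15323} \approx 24.024$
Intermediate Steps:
$Q = \frac{28}{247}$ ($Q = 8 \cdot \frac{1}{19} - \frac{4}{13} = \frac{8}{19} - \frac{4}{13} = \frac{28}{247} \approx 0.11336$)
$X{\left(Z \right)} = \frac{-12 + Z}{2 Z}$
$\frac{X{\left(Q \right)}}{-958 - 1231} + 24 = \frac{\frac{1}{2} \frac{1}{\frac{28}{247}} \left(-12 + \frac{28}{247}\right)}{-958 - 1231} + 24 = \frac{\frac{1}{2} \cdot \frac{247}{28} \left(- \frac{2936}{247}\right)}{-2189} + 24 = \left(- \frac{367}{7}\right) \left(- \frac{1}{2189}\right) + 24 = \frac{367}{15323} + 24 = \frac{368119}{15323}$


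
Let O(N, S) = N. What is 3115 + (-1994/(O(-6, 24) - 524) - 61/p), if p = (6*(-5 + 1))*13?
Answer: 257875429/82680 ≈ 3119.0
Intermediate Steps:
p = -312 (p = (6*(-4))*13 = -24*13 = -312)
3115 + (-1994/(O(-6, 24) - 524) - 61/p) = 3115 + (-1994/(-6 - 524) - 61/(-312)) = 3115 + (-1994/(-530) - 61*(-1/312)) = 3115 + (-1994*(-1/530) + 61/312) = 3115 + (997/265 + 61/312) = 3115 + 327229/82680 = 257875429/82680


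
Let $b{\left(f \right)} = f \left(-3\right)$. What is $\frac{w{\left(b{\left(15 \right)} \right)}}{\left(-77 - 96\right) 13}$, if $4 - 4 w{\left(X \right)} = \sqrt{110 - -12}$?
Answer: $- \frac{1}{2249} + \frac{\sqrt{122}}{8996} \approx 0.00078317$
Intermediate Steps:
$b{\left(f \right)} = - 3 f$
$w{\left(X \right)} = 1 - \frac{\sqrt{122}}{4}$ ($w{\left(X \right)} = 1 - \frac{\sqrt{110 - -12}}{4} = 1 - \frac{\sqrt{110 + 12}}{4} = 1 - \frac{\sqrt{122}}{4}$)
$\frac{w{\left(b{\left(15 \right)} \right)}}{\left(-77 - 96\right) 13} = \frac{1 - \frac{\sqrt{122}}{4}}{\left(-77 - 96\right) 13} = \frac{1 - \frac{\sqrt{122}}{4}}{\left(-173\right) 13} = \frac{1 - \frac{\sqrt{122}}{4}}{-2249} = \left(1 - \frac{\sqrt{122}}{4}\right) \left(- \frac{1}{2249}\right) = - \frac{1}{2249} + \frac{\sqrt{122}}{8996}$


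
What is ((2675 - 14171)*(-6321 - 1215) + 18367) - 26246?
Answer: 86625977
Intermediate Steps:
((2675 - 14171)*(-6321 - 1215) + 18367) - 26246 = (-11496*(-7536) + 18367) - 26246 = (86633856 + 18367) - 26246 = 86652223 - 26246 = 86625977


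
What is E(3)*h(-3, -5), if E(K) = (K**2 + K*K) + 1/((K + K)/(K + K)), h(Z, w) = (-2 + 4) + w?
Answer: -57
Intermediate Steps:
h(Z, w) = 2 + w
E(K) = 1 + 2*K**2 (E(K) = (K**2 + K**2) + 1/((2*K)/((2*K))) = 2*K**2 + 1/((2*K)*(1/(2*K))) = 2*K**2 + 1/1 = 2*K**2 + 1 = 1 + 2*K**2)
E(3)*h(-3, -5) = (1 + 2*3**2)*(2 - 5) = (1 + 2*9)*(-3) = (1 + 18)*(-3) = 19*(-3) = -57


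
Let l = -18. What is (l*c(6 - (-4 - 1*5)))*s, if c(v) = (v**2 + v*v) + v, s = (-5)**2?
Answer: -209250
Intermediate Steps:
s = 25
c(v) = v + 2*v**2 (c(v) = (v**2 + v**2) + v = 2*v**2 + v = v + 2*v**2)
(l*c(6 - (-4 - 1*5)))*s = -18*(6 - (-4 - 1*5))*(1 + 2*(6 - (-4 - 1*5)))*25 = -18*(6 - (-4 - 5))*(1 + 2*(6 - (-4 - 5)))*25 = -18*(6 - 1*(-9))*(1 + 2*(6 - 1*(-9)))*25 = -18*(6 + 9)*(1 + 2*(6 + 9))*25 = -270*(1 + 2*15)*25 = -270*(1 + 30)*25 = -270*31*25 = -18*465*25 = -8370*25 = -209250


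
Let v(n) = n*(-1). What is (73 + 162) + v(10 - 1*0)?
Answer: 225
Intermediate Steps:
v(n) = -n
(73 + 162) + v(10 - 1*0) = (73 + 162) - (10 - 1*0) = 235 - (10 + 0) = 235 - 1*10 = 235 - 10 = 225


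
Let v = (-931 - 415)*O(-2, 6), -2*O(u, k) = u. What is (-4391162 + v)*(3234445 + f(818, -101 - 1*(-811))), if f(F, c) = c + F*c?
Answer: -16761525014980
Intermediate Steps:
O(u, k) = -u/2
v = -1346 (v = (-931 - 415)*(-½*(-2)) = -1346*1 = -1346)
(-4391162 + v)*(3234445 + f(818, -101 - 1*(-811))) = (-4391162 - 1346)*(3234445 + (-101 - 1*(-811))*(1 + 818)) = -4392508*(3234445 + (-101 + 811)*819) = -4392508*(3234445 + 710*819) = -4392508*(3234445 + 581490) = -4392508*3815935 = -16761525014980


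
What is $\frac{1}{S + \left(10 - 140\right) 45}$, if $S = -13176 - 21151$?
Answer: $- \frac{1}{40177} \approx -2.489 \cdot 10^{-5}$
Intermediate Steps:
$S = -34327$
$\frac{1}{S + \left(10 - 140\right) 45} = \frac{1}{-34327 + \left(10 - 140\right) 45} = \frac{1}{-34327 - 5850} = \frac{1}{-40177} = - \frac{1}{40177}$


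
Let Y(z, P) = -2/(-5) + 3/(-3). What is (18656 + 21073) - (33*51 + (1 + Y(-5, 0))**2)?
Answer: 951146/25 ≈ 38046.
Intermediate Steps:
Y(z, P) = -3/5 (Y(z, P) = -2*(-1/5) + 3*(-1/3) = 2/5 - 1 = -3/5)
(18656 + 21073) - (33*51 + (1 + Y(-5, 0))**2) = (18656 + 21073) - (33*51 + (1 - 3/5)**2) = 39729 - (1683 + (2/5)**2) = 39729 - (1683 + 4/25) = 39729 - 1*42079/25 = 39729 - 42079/25 = 951146/25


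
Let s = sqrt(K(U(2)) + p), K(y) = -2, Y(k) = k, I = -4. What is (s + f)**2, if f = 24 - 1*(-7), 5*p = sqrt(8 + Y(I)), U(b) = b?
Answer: 4797/5 + 124*I*sqrt(10)/5 ≈ 959.4 + 78.424*I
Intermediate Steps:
p = 2/5 (p = sqrt(8 - 4)/5 = sqrt(4)/5 = (1/5)*2 = 2/5 ≈ 0.40000)
s = 2*I*sqrt(10)/5 (s = sqrt(-2 + 2/5) = sqrt(-8/5) = 2*I*sqrt(10)/5 ≈ 1.2649*I)
f = 31 (f = 24 + 7 = 31)
(s + f)**2 = (2*I*sqrt(10)/5 + 31)**2 = (31 + 2*I*sqrt(10)/5)**2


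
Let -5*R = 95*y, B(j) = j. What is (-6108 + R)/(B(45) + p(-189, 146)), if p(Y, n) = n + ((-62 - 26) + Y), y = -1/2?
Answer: 12197/172 ≈ 70.913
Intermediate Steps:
y = -1/2 (y = -1*1/2 = -1/2 ≈ -0.50000)
R = 19/2 (R = -19*(-1)/2 = -1/5*(-95/2) = 19/2 ≈ 9.5000)
p(Y, n) = -88 + Y + n (p(Y, n) = n + (-88 + Y) = -88 + Y + n)
(-6108 + R)/(B(45) + p(-189, 146)) = (-6108 + 19/2)/(45 + (-88 - 189 + 146)) = -12197/(2*(45 - 131)) = -12197/2/(-86) = -12197/2*(-1/86) = 12197/172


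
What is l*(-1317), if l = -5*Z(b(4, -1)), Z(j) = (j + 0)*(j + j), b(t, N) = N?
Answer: 13170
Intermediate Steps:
Z(j) = 2*j**2 (Z(j) = j*(2*j) = 2*j**2)
l = -10 (l = -10*(-1)**2 = -10 ≈ -10.000)
l*(-1317) = -10*(-1317) = 13170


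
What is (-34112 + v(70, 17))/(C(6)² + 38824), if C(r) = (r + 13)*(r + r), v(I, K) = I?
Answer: -17021/45404 ≈ -0.37488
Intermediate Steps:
C(r) = 2*r*(13 + r) (C(r) = (13 + r)*(2*r) = 2*r*(13 + r))
(-34112 + v(70, 17))/(C(6)² + 38824) = (-34112 + 70)/((2*6*(13 + 6))² + 38824) = -34042/((2*6*19)² + 38824) = -34042/(228² + 38824) = -34042/(51984 + 38824) = -34042/90808 = -34042*1/90808 = -17021/45404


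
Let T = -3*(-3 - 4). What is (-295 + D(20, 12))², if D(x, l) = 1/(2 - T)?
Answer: 31427236/361 ≈ 87056.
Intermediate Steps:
T = 21 (T = -3*(-7) = 21)
D(x, l) = -1/19 (D(x, l) = 1/(2 - 1*21) = 1/(2 - 21) = 1/(-19) = -1/19)
(-295 + D(20, 12))² = (-295 - 1/19)² = (-5606/19)² = 31427236/361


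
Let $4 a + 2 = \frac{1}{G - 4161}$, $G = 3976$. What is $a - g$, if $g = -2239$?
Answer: $\frac{1656489}{740} \approx 2238.5$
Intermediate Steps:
$a = - \frac{371}{740}$ ($a = - \frac{1}{2} + \frac{1}{4 \left(3976 - 4161\right)} = - \frac{1}{2} + \frac{1}{4 \left(-185\right)} = - \frac{1}{2} + \frac{1}{4} \left(- \frac{1}{185}\right) = - \frac{1}{2} - \frac{1}{740} = - \frac{371}{740} \approx -0.50135$)
$a - g = - \frac{371}{740} - -2239 = - \frac{371}{740} + 2239 = \frac{1656489}{740}$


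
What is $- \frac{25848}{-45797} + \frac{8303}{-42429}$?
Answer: $\frac{716452301}{1943120913} \approx 0.36871$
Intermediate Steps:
$- \frac{25848}{-45797} + \frac{8303}{-42429} = \left(-25848\right) \left(- \frac{1}{45797}\right) + 8303 \left(- \frac{1}{42429}\right) = \frac{25848}{45797} - \frac{8303}{42429} = \frac{716452301}{1943120913}$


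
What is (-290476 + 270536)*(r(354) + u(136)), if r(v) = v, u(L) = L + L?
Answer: -12482440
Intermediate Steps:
u(L) = 2*L
(-290476 + 270536)*(r(354) + u(136)) = (-290476 + 270536)*(354 + 2*136) = -19940*(354 + 272) = -19940*626 = -12482440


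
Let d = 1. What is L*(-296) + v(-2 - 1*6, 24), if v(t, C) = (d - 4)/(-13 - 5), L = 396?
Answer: -703295/6 ≈ -1.1722e+5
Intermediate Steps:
v(t, C) = 1/6 (v(t, C) = (1 - 4)/(-13 - 5) = -3/(-18) = -3*(-1/18) = 1/6)
L*(-296) + v(-2 - 1*6, 24) = 396*(-296) + 1/6 = -117216 + 1/6 = -703295/6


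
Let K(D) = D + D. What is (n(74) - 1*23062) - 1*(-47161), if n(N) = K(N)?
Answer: 24247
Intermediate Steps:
K(D) = 2*D
n(N) = 2*N
(n(74) - 1*23062) - 1*(-47161) = (2*74 - 1*23062) - 1*(-47161) = (148 - 23062) + 47161 = -22914 + 47161 = 24247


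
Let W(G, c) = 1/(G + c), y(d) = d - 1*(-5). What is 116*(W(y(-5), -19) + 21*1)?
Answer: 46168/19 ≈ 2429.9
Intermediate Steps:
y(d) = 5 + d (y(d) = d + 5 = 5 + d)
116*(W(y(-5), -19) + 21*1) = 116*(1/((5 - 5) - 19) + 21*1) = 116*(1/(0 - 19) + 21) = 116*(1/(-19) + 21) = 116*(-1/19 + 21) = 116*(398/19) = 46168/19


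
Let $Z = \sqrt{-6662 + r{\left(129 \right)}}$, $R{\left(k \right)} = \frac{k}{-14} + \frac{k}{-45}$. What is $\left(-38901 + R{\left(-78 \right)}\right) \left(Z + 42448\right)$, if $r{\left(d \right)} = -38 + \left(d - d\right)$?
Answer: $- \frac{24764393632}{15} - \frac{8167676 i \sqrt{67}}{21} \approx -1.651 \cdot 10^{9} - 3.1836 \cdot 10^{6} i$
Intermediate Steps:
$r{\left(d \right)} = -38$ ($r{\left(d \right)} = -38 + 0 = -38$)
$R{\left(k \right)} = - \frac{59 k}{630}$ ($R{\left(k \right)} = k \left(- \frac{1}{14}\right) + k \left(- \frac{1}{45}\right) = - \frac{k}{14} - \frac{k}{45} = - \frac{59 k}{630}$)
$Z = 10 i \sqrt{67}$ ($Z = \sqrt{-6662 - 38} = \sqrt{-6700} = 10 i \sqrt{67} \approx 81.854 i$)
$\left(-38901 + R{\left(-78 \right)}\right) \left(Z + 42448\right) = \left(-38901 - - \frac{767}{105}\right) \left(10 i \sqrt{67} + 42448\right) = \left(-38901 + \frac{767}{105}\right) \left(42448 + 10 i \sqrt{67}\right) = - \frac{4083838 \left(42448 + 10 i \sqrt{67}\right)}{105} = - \frac{24764393632}{15} - \frac{8167676 i \sqrt{67}}{21}$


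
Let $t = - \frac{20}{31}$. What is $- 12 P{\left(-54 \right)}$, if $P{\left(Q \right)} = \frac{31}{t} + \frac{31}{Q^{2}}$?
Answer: $\frac{700414}{1215} \approx 576.47$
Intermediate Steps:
$t = - \frac{20}{31}$ ($t = \left(-20\right) \frac{1}{31} = - \frac{20}{31} \approx -0.64516$)
$P{\left(Q \right)} = - \frac{961}{20} + \frac{31}{Q^{2}}$ ($P{\left(Q \right)} = \frac{31}{- \frac{20}{31}} + \frac{31}{Q^{2}} = 31 \left(- \frac{31}{20}\right) + \frac{31}{Q^{2}} = - \frac{961}{20} + \frac{31}{Q^{2}}$)
$- 12 P{\left(-54 \right)} = - 12 \left(- \frac{961}{20} + \frac{31}{2916}\right) = \left(-12\right) \left(- \frac{350207}{7290}\right) = \frac{700414}{1215}$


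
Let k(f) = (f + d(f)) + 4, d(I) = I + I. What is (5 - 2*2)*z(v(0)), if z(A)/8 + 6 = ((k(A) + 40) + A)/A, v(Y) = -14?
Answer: -288/7 ≈ -41.143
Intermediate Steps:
d(I) = 2*I
k(f) = 4 + 3*f (k(f) = (f + 2*f) + 4 = 3*f + 4 = 4 + 3*f)
z(A) = -48 + 8*(44 + 4*A)/A (z(A) = -48 + 8*((((4 + 3*A) + 40) + A)/A) = -48 + 8*(((44 + 3*A) + A)/A) = -48 + 8*((44 + 4*A)/A) = -48 + 8*(44 + 4*A)/A)
(5 - 2*2)*z(v(0)) = (5 - 2*2)*(-16 + 352/(-14)) = (5 - 4)*(-16 + 352*(-1/14)) = 1*(-16 - 176/7) = 1*(-288/7) = -288/7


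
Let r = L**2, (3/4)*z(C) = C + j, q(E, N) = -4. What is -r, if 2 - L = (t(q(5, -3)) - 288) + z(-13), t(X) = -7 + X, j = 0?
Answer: -912025/9 ≈ -1.0134e+5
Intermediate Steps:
z(C) = 4*C/3 (z(C) = 4*(C + 0)/3 = 4*C/3)
L = 955/3 (L = 2 - (((-7 - 4) - 288) + (4/3)*(-13)) = 2 - ((-11 - 288) - 52/3) = 2 - (-299 - 52/3) = 2 - 1*(-949/3) = 2 + 949/3 = 955/3 ≈ 318.33)
r = 912025/9 (r = (955/3)**2 = 912025/9 ≈ 1.0134e+5)
-r = -1*912025/9 = -912025/9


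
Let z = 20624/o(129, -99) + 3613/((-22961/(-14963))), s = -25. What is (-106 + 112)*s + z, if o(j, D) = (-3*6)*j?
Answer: 58529759377/26657721 ≈ 2195.6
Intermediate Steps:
o(j, D) = -18*j
z = 62528417527/26657721 (z = 20624/((-18*129)) + 3613/((-22961/(-14963))) = 20624/(-2322) + 3613/((-22961*(-1/14963))) = 20624*(-1/2322) + 3613/(22961/14963) = -10312/1161 + 3613*(14963/22961) = -10312/1161 + 54061319/22961 = 62528417527/26657721 ≈ 2345.6)
(-106 + 112)*s + z = (-106 + 112)*(-25) + 62528417527/26657721 = 6*(-25) + 62528417527/26657721 = -150 + 62528417527/26657721 = 58529759377/26657721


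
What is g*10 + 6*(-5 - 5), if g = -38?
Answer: -440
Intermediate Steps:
g*10 + 6*(-5 - 5) = -38*10 + 6*(-5 - 5) = -380 + 6*(-10) = -380 - 60 = -440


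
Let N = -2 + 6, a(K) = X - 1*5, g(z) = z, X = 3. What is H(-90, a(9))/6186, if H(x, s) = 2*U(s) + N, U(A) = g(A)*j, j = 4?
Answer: -2/1031 ≈ -0.0019399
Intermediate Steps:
a(K) = -2 (a(K) = 3 - 1*5 = 3 - 5 = -2)
N = 4
U(A) = 4*A (U(A) = A*4 = 4*A)
H(x, s) = 4 + 8*s (H(x, s) = 2*(4*s) + 4 = 8*s + 4 = 4 + 8*s)
H(-90, a(9))/6186 = (4 + 8*(-2))/6186 = (4 - 16)*(1/6186) = -12*1/6186 = -2/1031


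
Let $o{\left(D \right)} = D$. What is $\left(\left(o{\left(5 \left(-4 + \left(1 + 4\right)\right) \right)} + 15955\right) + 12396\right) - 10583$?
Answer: $17773$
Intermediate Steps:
$\left(\left(o{\left(5 \left(-4 + \left(1 + 4\right)\right) \right)} + 15955\right) + 12396\right) - 10583 = \left(\left(5 \left(-4 + \left(1 + 4\right)\right) + 15955\right) + 12396\right) - 10583 = \left(\left(5 \left(-4 + 5\right) + 15955\right) + 12396\right) - 10583 = \left(\left(5 \cdot 1 + 15955\right) + 12396\right) - 10583 = \left(\left(5 + 15955\right) + 12396\right) - 10583 = \left(15960 + 12396\right) - 10583 = 28356 - 10583 = 17773$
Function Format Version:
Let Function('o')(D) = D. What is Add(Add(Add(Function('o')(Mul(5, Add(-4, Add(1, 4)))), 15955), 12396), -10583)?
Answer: 17773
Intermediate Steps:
Add(Add(Add(Function('o')(Mul(5, Add(-4, Add(1, 4)))), 15955), 12396), -10583) = Add(Add(Add(Mul(5, Add(-4, Add(1, 4))), 15955), 12396), -10583) = Add(Add(Add(Mul(5, Add(-4, 5)), 15955), 12396), -10583) = Add(Add(Add(Mul(5, 1), 15955), 12396), -10583) = Add(Add(Add(5, 15955), 12396), -10583) = Add(Add(15960, 12396), -10583) = Add(28356, -10583) = 17773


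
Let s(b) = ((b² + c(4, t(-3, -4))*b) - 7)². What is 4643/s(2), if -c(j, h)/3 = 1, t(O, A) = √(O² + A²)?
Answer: 4643/81 ≈ 57.321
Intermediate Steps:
t(O, A) = √(A² + O²)
c(j, h) = -3 (c(j, h) = -3*1 = -3)
s(b) = (-7 + b² - 3*b)² (s(b) = ((b² - 3*b) - 7)² = (-7 + b² - 3*b)²)
4643/s(2) = 4643/((-7 + 2² - 3*2)²) = 4643/((-7 + 4 - 6)²) = 4643/((-9)²) = 4643/81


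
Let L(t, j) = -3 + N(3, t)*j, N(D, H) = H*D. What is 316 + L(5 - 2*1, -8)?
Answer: 241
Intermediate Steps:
N(D, H) = D*H
L(t, j) = -3 + 3*j*t (L(t, j) = -3 + (3*t)*j = -3 + 3*j*t)
316 + L(5 - 2*1, -8) = 316 + (-3 + 3*(-8)*(5 - 2*1)) = 316 + (-3 + 3*(-8)*(5 - 2)) = 316 + (-3 + 3*(-8)*3) = 316 + (-3 - 72) = 316 - 75 = 241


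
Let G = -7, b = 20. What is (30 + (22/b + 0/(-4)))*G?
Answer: -2177/10 ≈ -217.70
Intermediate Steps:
(30 + (22/b + 0/(-4)))*G = (30 + (22/20 + 0/(-4)))*(-7) = (30 + (22*(1/20) + 0*(-1/4)))*(-7) = (30 + (11/10 + 0))*(-7) = (30 + 11/10)*(-7) = (311/10)*(-7) = -2177/10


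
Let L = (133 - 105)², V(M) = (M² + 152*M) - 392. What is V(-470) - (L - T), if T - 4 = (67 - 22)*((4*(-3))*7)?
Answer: 144508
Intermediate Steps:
V(M) = -392 + M² + 152*M
L = 784 (L = 28² = 784)
T = -3776 (T = 4 + (67 - 22)*((4*(-3))*7) = 4 + 45*(-12*7) = 4 + 45*(-84) = 4 - 3780 = -3776)
V(-470) - (L - T) = (-392 + (-470)² + 152*(-470)) - (784 - 1*(-3776)) = (-392 + 220900 - 71440) - (784 + 3776) = 149068 - 1*4560 = 149068 - 4560 = 144508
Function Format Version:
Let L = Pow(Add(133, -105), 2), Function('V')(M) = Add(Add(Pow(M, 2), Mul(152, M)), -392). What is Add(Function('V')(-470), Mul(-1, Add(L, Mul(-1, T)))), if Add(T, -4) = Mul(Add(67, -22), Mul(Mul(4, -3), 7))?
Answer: 144508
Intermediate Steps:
Function('V')(M) = Add(-392, Pow(M, 2), Mul(152, M))
L = 784 (L = Pow(28, 2) = 784)
T = -3776 (T = Add(4, Mul(Add(67, -22), Mul(Mul(4, -3), 7))) = Add(4, Mul(45, Mul(-12, 7))) = Add(4, Mul(45, -84)) = Add(4, -3780) = -3776)
Add(Function('V')(-470), Mul(-1, Add(L, Mul(-1, T)))) = Add(Add(-392, Pow(-470, 2), Mul(152, -470)), Mul(-1, Add(784, Mul(-1, -3776)))) = Add(Add(-392, 220900, -71440), Mul(-1, Add(784, 3776))) = Add(149068, Mul(-1, 4560)) = Add(149068, -4560) = 144508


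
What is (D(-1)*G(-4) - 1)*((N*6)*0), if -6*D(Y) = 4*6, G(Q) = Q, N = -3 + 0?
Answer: 0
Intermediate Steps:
N = -3
D(Y) = -4 (D(Y) = -2*6/3 = -1/6*24 = -4)
(D(-1)*G(-4) - 1)*((N*6)*0) = (-4*(-4) - 1)*(-3*6*0) = (16 - 1)*(-18*0) = 15*0 = 0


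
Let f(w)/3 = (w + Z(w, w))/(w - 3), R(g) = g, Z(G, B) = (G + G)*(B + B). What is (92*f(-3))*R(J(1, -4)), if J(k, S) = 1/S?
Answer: 759/2 ≈ 379.50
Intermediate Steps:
Z(G, B) = 4*B*G (Z(G, B) = (2*G)*(2*B) = 4*B*G)
f(w) = 3*(w + 4*w**2)/(-3 + w) (f(w) = 3*((w + 4*w*w)/(w - 3)) = 3*((w + 4*w**2)/(-3 + w)) = 3*(w + 4*w**2)/(-3 + w))
(92*f(-3))*R(J(1, -4)) = (92*(3*(-3)*(1 + 4*(-3))/(-3 - 3)))/(-4) = (92*(3*(-3)*(1 - 12)/(-6)))*(-1/4) = (92*(3*(-3)*(-1/6)*(-11)))*(-1/4) = (92*(-33/2))*(-1/4) = -1518*(-1/4) = 759/2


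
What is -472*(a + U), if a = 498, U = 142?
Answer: -302080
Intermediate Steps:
-472*(a + U) = -472*(498 + 142) = -472*640 = -302080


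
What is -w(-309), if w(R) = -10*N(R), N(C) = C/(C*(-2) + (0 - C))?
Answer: -10/3 ≈ -3.3333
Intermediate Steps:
N(C) = -⅓ (N(C) = C/(-2*C - C) = C/((-3*C)) = C*(-1/(3*C)) = -⅓)
w(R) = 10/3 (w(R) = -10*(-⅓) = 10/3)
-w(-309) = -1*10/3 = -10/3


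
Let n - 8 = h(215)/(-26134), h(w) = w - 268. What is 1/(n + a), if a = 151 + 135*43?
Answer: 26134/155863229 ≈ 0.00016767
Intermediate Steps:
h(w) = -268 + w
a = 5956 (a = 151 + 5805 = 5956)
n = 209125/26134 (n = 8 + (-268 + 215)/(-26134) = 8 - 53*(-1/26134) = 8 + 53/26134 = 209125/26134 ≈ 8.0020)
1/(n + a) = 1/(209125/26134 + 5956) = 1/(155863229/26134) = 26134/155863229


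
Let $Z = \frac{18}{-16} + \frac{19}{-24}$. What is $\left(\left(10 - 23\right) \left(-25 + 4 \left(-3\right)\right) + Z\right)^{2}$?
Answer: $\frac{33051001}{144} \approx 2.2952 \cdot 10^{5}$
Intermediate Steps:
$Z = - \frac{23}{12}$ ($Z = 18 \left(- \frac{1}{16}\right) + 19 \left(- \frac{1}{24}\right) = - \frac{9}{8} - \frac{19}{24} = - \frac{23}{12} \approx -1.9167$)
$\left(\left(10 - 23\right) \left(-25 + 4 \left(-3\right)\right) + Z\right)^{2} = \left(\left(10 - 23\right) \left(-25 + 4 \left(-3\right)\right) - \frac{23}{12}\right)^{2} = \left(- 13 \left(-25 - 12\right) - \frac{23}{12}\right)^{2} = \left(\left(-13\right) \left(-37\right) - \frac{23}{12}\right)^{2} = \left(481 - \frac{23}{12}\right)^{2} = \left(\frac{5749}{12}\right)^{2} = \frac{33051001}{144}$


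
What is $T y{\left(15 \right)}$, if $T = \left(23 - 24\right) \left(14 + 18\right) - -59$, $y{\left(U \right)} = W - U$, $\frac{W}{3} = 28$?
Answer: $1863$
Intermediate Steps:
$W = 84$ ($W = 3 \cdot 28 = 84$)
$y{\left(U \right)} = 84 - U$
$T = 27$ ($T = \left(-1\right) 32 + 59 = -32 + 59 = 27$)
$T y{\left(15 \right)} = 27 \left(84 - 15\right) = 27 \cdot 69 = 1863$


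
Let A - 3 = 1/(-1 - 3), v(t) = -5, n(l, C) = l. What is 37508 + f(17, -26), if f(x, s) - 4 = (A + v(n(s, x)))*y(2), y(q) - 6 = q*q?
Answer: 74979/2 ≈ 37490.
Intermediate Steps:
A = 11/4 (A = 3 + 1/(-1 - 3) = 3 + 1/(-4) = 3 - ¼ = 11/4 ≈ 2.7500)
y(q) = 6 + q² (y(q) = 6 + q*q = 6 + q²)
f(x, s) = -37/2 (f(x, s) = 4 + (11/4 - 5)*(6 + 2²) = 4 - 9*(6 + 4)/4 = 4 - 9/4*10 = 4 - 45/2 = -37/2)
37508 + f(17, -26) = 37508 - 37/2 = 74979/2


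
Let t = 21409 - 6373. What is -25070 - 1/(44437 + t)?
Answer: -1490988111/59473 ≈ -25070.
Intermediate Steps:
t = 15036
-25070 - 1/(44437 + t) = -25070 - 1/(44437 + 15036) = -25070 - 1/59473 = -1490988111/59473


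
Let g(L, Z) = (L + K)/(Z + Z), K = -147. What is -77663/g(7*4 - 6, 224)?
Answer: 34793024/125 ≈ 2.7834e+5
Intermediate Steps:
g(L, Z) = (-147 + L)/(2*Z) (g(L, Z) = (L - 147)/(Z + Z) = (-147 + L)/((2*Z)) = (-147 + L)*(1/(2*Z)) = (-147 + L)/(2*Z))
-77663/g(7*4 - 6, 224) = -77663*448/(-147 + (7*4 - 6)) = -77663*448/(-147 + (28 - 6)) = -77663*448/(-147 + 22) = -77663/((½)*(1/224)*(-125)) = -77663/(-125/448) = -77663*(-448/125) = 34793024/125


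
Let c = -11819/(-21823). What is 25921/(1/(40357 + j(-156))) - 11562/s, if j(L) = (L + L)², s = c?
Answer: 42185867215073/11819 ≈ 3.5693e+9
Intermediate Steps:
c = 11819/21823 (c = -11819*(-1/21823) = 11819/21823 ≈ 0.54158)
s = 11819/21823 ≈ 0.54158
j(L) = 4*L² (j(L) = (2*L)² = 4*L²)
25921/(1/(40357 + j(-156))) - 11562/s = 25921/(1/(40357 + 4*(-156)²)) - 11562/11819/21823 = 25921/(1/(40357 + 4*24336)) - 11562*21823/11819 = 25921/(1/(40357 + 97344)) - 252317526/11819 = 25921/(1/137701) - 252317526/11819 = 25921*137701 - 252317526/11819 = 3569347621 - 252317526/11819 = 42185867215073/11819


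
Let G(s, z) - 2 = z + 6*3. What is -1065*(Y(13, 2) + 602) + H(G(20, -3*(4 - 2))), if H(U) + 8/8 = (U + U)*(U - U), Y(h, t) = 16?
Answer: -658171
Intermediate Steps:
G(s, z) = 20 + z (G(s, z) = 2 + (z + 6*3) = 2 + (z + 18) = 2 + (18 + z) = 20 + z)
H(U) = -1 (H(U) = -1 + (U + U)*(U - U) = -1 + (2*U)*0 = -1 + 0 = -1)
-1065*(Y(13, 2) + 602) + H(G(20, -3*(4 - 2))) = -1065*(16 + 602) - 1 = -1065*618 - 1 = -658170 - 1 = -658171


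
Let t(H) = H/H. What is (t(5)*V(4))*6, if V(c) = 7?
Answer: 42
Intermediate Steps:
t(H) = 1
(t(5)*V(4))*6 = (1*7)*6 = 7*6 = 42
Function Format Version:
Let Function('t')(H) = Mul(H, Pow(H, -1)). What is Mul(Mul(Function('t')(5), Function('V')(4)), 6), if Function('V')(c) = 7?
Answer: 42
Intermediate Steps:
Function('t')(H) = 1
Mul(Mul(Function('t')(5), Function('V')(4)), 6) = Mul(Mul(1, 7), 6) = Mul(7, 6) = 42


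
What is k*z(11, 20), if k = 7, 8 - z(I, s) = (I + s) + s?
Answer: -301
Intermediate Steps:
z(I, s) = 8 - I - 2*s (z(I, s) = 8 - ((I + s) + s) = 8 - (I + 2*s) = 8 + (-I - 2*s) = 8 - I - 2*s)
k*z(11, 20) = 7*(8 - 1*11 - 2*20) = 7*(8 - 11 - 40) = 7*(-43) = -301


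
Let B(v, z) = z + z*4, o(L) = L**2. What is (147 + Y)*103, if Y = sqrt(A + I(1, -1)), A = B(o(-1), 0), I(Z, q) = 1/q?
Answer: 15141 + 103*I ≈ 15141.0 + 103.0*I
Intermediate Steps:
B(v, z) = 5*z (B(v, z) = z + 4*z = 5*z)
A = 0 (A = 5*0 = 0)
Y = I (Y = sqrt(0 + 1/(-1)) = sqrt(0 - 1) = sqrt(-1) = I ≈ 1.0*I)
(147 + Y)*103 = (147 + I)*103 = 15141 + 103*I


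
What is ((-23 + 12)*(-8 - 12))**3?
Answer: 10648000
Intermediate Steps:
((-23 + 12)*(-8 - 12))**3 = (-11*(-20))**3 = 220**3 = 10648000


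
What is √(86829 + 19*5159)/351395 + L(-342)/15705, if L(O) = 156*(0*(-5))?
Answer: √7394/70279 ≈ 0.0012235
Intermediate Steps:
L(O) = 0 (L(O) = 156*0 = 0)
√(86829 + 19*5159)/351395 + L(-342)/15705 = √(86829 + 19*5159)/351395 + 0/15705 = √(86829 + 98021)*(1/351395) + 0*(1/15705) = √184850*(1/351395) + 0 = (5*√7394)*(1/351395) + 0 = √7394/70279 + 0 = √7394/70279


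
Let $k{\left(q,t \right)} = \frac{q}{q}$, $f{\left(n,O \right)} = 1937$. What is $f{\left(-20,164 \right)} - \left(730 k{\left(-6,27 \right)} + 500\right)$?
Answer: $707$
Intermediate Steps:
$k{\left(q,t \right)} = 1$
$f{\left(-20,164 \right)} - \left(730 k{\left(-6,27 \right)} + 500\right) = 1937 - \left(730 \cdot 1 + 500\right) = 1937 - \left(730 + 500\right) = 1937 - 1230 = 707$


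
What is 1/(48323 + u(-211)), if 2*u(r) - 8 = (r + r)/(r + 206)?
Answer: 5/241846 ≈ 2.0674e-5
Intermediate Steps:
u(r) = 4 + r/(206 + r) (u(r) = 4 + ((r + r)/(r + 206))/2 = 4 + ((2*r)/(206 + r))/2 = 4 + (2*r/(206 + r))/2 = 4 + r/(206 + r))
1/(48323 + u(-211)) = 1/(48323 + (824 + 5*(-211))/(206 - 211)) = 1/(48323 + (824 - 1055)/(-5)) = 1/(48323 - ⅕*(-231)) = 1/(48323 + 231/5) = 1/(241846/5) = 5/241846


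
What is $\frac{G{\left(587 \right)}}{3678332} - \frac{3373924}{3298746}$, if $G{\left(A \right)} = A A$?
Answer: $- \frac{5636883502147}{6066941485836} \approx -0.92911$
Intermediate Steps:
$G{\left(A \right)} = A^{2}$
$\frac{G{\left(587 \right)}}{3678332} - \frac{3373924}{3298746} = \frac{587^{2}}{3678332} - \frac{3373924}{3298746} = 344569 \cdot \frac{1}{3678332} - \frac{1686962}{1649373} = \frac{344569}{3678332} - \frac{1686962}{1649373} = - \frac{5636883502147}{6066941485836}$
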